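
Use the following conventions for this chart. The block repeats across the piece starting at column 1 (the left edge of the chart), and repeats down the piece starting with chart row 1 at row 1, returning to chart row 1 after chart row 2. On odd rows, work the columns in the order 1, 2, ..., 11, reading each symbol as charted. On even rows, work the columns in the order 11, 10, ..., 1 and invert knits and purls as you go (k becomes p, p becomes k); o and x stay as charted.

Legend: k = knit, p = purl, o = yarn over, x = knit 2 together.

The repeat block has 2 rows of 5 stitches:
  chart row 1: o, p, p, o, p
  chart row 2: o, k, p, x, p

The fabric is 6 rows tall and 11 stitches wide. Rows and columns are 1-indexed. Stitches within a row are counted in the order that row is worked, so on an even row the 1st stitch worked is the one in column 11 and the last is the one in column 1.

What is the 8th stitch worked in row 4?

== STITCH ==
x

Derivation:
Row 4: (4-1) mod 2 = 1, so use chart row 2. Even row -> WS.
Chart row 2 tiled across columns 1-11: o k p x p o k p x p o
WS: work from column 11 back to column 1 (reverse the tiled row), swapping k<->p (o and x unchanged).
Row 4 as worked: o k x k p o k x k p o
Stitch 8 in working order -> x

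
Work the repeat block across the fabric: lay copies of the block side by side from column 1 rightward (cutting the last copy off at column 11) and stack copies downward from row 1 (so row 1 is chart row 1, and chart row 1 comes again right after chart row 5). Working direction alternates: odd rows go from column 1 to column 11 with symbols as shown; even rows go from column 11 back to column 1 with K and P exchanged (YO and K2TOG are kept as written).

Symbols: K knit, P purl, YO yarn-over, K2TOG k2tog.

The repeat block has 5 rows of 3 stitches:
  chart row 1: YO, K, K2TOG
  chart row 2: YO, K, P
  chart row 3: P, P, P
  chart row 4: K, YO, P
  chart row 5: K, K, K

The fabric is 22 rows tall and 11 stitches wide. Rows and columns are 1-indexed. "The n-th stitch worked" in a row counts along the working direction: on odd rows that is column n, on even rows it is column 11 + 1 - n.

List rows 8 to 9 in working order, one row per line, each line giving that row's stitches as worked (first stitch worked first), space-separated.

Result:
K K K K K K K K K K K
K YO P K YO P K YO P K YO

Derivation:
Row 8: chart row 3, WS - tiled (columns 1-11): P P P P P P P P P P P; work from column 11 back to 1 with K<->P swapped.
Row 9: chart row 4, RS - tile across columns 1-11 and work as-is.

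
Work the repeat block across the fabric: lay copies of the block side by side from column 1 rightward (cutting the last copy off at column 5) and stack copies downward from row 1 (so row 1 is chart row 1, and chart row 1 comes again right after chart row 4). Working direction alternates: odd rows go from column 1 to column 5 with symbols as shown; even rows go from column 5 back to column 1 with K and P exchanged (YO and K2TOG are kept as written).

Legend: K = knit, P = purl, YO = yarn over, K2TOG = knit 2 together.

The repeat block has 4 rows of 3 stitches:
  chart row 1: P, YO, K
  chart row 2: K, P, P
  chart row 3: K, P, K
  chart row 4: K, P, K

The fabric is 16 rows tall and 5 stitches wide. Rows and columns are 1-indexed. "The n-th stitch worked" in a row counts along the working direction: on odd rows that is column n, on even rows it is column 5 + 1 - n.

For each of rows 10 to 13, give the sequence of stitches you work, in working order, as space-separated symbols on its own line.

Row 10: chart row 2, WS - tiled (columns 1-5): K P P K P; work from column 5 back to 1 with K<->P swapped.
Row 11: chart row 3, RS - tile across columns 1-5 and work as-is.
Row 12: chart row 4, WS - tiled (columns 1-5): K P K K P; work from column 5 back to 1 with K<->P swapped.
Row 13: chart row 1, RS - tile across columns 1-5 and work as-is.

== ROWS AS WORKED ==
K P K K P
K P K K P
K P P K P
P YO K P YO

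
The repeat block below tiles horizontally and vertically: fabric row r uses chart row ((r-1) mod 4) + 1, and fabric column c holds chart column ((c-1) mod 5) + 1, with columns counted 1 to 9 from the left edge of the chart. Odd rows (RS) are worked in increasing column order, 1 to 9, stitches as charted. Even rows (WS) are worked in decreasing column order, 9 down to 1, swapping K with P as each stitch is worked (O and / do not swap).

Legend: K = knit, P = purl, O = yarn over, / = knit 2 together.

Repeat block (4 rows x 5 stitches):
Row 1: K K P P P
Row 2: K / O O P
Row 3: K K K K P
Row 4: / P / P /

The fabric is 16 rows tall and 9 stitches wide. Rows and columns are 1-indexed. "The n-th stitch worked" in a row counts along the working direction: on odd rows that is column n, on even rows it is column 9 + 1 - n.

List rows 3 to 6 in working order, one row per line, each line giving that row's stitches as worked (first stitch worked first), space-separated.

Result:
K K K K P K K K K
K / K / / K / K /
K K P P P K K P P
O O / P K O O / P

Derivation:
Row 3: chart row 3, RS - tile across columns 1-9 and work as-is.
Row 4: chart row 4, WS - tiled (columns 1-9): / P / P / / P / P; work from column 9 back to 1 with K<->P swapped.
Row 5: chart row 1, RS - tile across columns 1-9 and work as-is.
Row 6: chart row 2, WS - tiled (columns 1-9): K / O O P K / O O; work from column 9 back to 1 with K<->P swapped.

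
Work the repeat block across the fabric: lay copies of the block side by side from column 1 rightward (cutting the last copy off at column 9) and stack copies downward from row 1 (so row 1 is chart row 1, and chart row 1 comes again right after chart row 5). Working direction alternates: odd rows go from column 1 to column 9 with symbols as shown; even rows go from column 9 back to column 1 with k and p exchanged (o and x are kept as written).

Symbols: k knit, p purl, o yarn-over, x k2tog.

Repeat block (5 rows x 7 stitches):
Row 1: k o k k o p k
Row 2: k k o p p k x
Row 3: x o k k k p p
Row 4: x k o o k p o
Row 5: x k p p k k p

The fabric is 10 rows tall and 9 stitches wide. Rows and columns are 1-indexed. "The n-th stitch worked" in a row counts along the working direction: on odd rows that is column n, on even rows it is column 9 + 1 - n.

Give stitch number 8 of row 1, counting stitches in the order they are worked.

For row 1: chart row = ((1-1) mod 5) + 1 = 1; this is a RS (odd) row.
Chart row 1 tiled across columns 1-9: k o k k o p k k o
Right side: take the tiled row as-is (worked left to right from column 1).
The 8th stitch worked is k.

Stitch:
k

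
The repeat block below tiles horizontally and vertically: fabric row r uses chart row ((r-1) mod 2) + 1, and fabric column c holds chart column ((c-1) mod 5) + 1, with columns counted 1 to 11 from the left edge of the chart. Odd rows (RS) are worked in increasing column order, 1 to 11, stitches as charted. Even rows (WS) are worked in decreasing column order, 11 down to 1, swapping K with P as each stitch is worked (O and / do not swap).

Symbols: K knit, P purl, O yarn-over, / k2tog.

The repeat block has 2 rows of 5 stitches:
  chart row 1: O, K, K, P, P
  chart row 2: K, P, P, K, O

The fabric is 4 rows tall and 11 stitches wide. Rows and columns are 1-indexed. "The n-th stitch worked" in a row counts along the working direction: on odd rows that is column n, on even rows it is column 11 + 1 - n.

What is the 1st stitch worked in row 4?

Result:
P

Derivation:
For row 4: chart row = ((4-1) mod 2) + 1 = 2; this is a WS (even) row.
Chart row 2 tiled across columns 1-11: K P P K O K P P K O K
WS row: flip the tiled sequence (start at column 11) and apply K<->P; O and / stay.
Row 4 as worked: P O P K K P O P K K P
The 1st stitch worked is P.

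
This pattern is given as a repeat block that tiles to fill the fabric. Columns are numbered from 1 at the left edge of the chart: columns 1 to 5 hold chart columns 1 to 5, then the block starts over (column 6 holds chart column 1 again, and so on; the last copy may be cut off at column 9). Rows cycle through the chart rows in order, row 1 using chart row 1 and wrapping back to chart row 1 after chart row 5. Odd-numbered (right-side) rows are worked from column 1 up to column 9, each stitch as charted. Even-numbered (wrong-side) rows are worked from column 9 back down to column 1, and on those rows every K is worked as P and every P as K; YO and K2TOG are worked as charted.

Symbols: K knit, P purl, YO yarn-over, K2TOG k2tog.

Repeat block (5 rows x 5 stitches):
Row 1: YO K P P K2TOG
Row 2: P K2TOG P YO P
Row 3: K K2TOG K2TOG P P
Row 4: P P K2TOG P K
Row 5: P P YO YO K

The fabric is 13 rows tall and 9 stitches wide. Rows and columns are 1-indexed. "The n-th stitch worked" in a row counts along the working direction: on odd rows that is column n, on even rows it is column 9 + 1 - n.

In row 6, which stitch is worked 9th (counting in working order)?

Row 6 uses chart row ((6-1) mod 5)+1 = 1. Row 6 is even, so WS.
Chart row 1 tiled across columns 1-9: YO K P P K2TOG YO K P P
WS row: flip the tiled sequence (start at column 9) and apply K<->P; YO and K2TOG stay.
Row 6 as worked: K K P YO K2TOG K K P YO
The 9th stitch worked is YO.

Result:
YO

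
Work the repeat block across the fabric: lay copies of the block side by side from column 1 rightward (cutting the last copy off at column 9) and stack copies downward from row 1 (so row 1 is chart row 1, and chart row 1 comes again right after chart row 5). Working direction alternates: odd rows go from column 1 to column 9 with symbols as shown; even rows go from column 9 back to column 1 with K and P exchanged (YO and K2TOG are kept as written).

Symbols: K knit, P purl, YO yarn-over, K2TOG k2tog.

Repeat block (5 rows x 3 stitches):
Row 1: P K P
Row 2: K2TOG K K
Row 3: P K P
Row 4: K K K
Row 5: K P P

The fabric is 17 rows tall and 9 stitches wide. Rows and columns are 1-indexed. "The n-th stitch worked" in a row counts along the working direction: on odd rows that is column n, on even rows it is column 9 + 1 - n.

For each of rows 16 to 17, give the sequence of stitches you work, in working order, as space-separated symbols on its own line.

Row 16: chart row 1, WS - tiled (columns 1-9): P K P P K P P K P; work from column 9 back to 1 with K<->P swapped.
Row 17: chart row 2, RS - tile across columns 1-9 and work as-is.

Result:
K P K K P K K P K
K2TOG K K K2TOG K K K2TOG K K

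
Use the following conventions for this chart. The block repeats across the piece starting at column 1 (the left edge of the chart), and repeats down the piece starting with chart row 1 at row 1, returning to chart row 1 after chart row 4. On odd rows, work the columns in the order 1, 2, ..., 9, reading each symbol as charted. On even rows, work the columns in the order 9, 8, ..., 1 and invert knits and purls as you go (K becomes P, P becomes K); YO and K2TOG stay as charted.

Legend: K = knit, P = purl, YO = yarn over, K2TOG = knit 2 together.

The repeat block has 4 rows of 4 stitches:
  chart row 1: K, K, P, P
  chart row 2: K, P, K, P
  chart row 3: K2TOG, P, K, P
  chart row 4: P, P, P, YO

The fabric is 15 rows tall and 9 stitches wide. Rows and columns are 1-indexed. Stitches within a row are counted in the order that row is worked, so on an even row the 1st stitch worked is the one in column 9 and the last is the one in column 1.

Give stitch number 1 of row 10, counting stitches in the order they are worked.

For row 10: chart row = ((10-1) mod 4) + 1 = 2; this is a WS (even) row.
Chart row 2 tiled across columns 1-9: K P K P K P K P K
WS: work from column 9 back to column 1 (reverse the tiled row), swapping K<->P (YO and K2TOG unchanged).
Row 10 as worked: P K P K P K P K P
Stitch 1 in working order -> P

Result:
P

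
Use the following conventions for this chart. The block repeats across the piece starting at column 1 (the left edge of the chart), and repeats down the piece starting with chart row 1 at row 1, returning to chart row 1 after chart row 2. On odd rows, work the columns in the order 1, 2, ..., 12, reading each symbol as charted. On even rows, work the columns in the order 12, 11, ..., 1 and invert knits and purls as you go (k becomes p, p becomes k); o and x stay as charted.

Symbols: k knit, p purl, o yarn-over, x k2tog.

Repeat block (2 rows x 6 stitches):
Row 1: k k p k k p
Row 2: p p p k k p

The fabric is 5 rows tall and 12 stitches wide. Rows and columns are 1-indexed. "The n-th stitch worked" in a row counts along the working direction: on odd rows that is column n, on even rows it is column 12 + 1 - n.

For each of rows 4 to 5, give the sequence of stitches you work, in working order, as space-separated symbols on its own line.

Row 4: chart row 2, WS - tiled (columns 1-12): p p p k k p p p p k k p; work from column 12 back to 1 with k<->p swapped.
Row 5: chart row 1, RS - tile across columns 1-12 and work as-is.

Result:
k p p k k k k p p k k k
k k p k k p k k p k k p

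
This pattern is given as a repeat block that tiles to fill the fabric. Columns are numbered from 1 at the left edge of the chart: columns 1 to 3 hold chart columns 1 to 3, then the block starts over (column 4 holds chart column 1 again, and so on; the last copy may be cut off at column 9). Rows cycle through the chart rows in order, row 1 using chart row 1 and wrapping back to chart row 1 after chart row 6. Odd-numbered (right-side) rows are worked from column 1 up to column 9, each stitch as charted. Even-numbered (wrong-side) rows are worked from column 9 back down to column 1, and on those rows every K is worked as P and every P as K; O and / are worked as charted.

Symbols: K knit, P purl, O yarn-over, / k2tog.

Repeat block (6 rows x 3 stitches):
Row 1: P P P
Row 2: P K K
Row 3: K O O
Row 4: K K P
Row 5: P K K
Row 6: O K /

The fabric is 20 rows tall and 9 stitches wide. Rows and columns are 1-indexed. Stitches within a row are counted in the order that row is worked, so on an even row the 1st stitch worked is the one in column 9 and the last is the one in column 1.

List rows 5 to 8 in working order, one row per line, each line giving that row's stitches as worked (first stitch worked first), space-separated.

== ROWS AS WORKED ==
P K K P K K P K K
/ P O / P O / P O
P P P P P P P P P
P P K P P K P P K

Derivation:
Row 5: chart row 5, RS - tile across columns 1-9 and work as-is.
Row 6: chart row 6, WS - tiled (columns 1-9): O K / O K / O K /; work from column 9 back to 1 with K<->P swapped.
Row 7: chart row 1, RS - tile across columns 1-9 and work as-is.
Row 8: chart row 2, WS - tiled (columns 1-9): P K K P K K P K K; work from column 9 back to 1 with K<->P swapped.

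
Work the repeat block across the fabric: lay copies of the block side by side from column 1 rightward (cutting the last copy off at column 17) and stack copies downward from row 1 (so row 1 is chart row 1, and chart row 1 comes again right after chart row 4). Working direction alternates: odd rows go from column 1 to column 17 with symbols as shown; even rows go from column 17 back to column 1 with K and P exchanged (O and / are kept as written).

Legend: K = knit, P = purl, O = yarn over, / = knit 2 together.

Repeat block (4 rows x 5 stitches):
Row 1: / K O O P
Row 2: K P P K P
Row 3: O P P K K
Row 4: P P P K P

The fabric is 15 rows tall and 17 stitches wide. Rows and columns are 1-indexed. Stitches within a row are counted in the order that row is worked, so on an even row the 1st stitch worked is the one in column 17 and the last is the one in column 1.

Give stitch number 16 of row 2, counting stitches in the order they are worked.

Row 2 uses chart row ((2-1) mod 4)+1 = 2. Row 2 is even, so WS.
Chart row 2 tiled across columns 1-17: K P P K P K P P K P K P P K P K P
Wrong side: read the tiled row from column 17 down to 1 and exchange K with P (leave O, /).
Row 2 as worked: K P K P K K P K P K K P K P K K P
Counting 16 along the worked row gives K.

Stitch:
K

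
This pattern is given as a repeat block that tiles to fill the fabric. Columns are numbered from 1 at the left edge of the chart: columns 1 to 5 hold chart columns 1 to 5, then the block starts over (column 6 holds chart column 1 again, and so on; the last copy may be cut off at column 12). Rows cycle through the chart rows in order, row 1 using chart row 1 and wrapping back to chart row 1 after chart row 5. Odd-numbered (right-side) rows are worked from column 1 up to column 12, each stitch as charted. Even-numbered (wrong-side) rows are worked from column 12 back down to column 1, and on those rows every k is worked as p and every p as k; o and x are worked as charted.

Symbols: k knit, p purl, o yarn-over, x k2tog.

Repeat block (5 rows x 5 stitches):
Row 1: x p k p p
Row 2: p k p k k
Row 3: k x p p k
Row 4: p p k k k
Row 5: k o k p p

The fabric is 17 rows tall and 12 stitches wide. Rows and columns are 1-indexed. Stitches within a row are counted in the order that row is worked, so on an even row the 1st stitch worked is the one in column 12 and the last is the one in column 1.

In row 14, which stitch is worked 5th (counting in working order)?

Stitch:
p

Derivation:
For row 14: chart row = ((14-1) mod 5) + 1 = 4; this is a WS (even) row.
Chart row 4 tiled across columns 1-12: p p k k k p p k k k p p
WS row: flip the tiled sequence (start at column 12) and apply k<->p; o and x stay.
Row 14 as worked: k k p p p k k p p p k k
The 5th stitch worked is p.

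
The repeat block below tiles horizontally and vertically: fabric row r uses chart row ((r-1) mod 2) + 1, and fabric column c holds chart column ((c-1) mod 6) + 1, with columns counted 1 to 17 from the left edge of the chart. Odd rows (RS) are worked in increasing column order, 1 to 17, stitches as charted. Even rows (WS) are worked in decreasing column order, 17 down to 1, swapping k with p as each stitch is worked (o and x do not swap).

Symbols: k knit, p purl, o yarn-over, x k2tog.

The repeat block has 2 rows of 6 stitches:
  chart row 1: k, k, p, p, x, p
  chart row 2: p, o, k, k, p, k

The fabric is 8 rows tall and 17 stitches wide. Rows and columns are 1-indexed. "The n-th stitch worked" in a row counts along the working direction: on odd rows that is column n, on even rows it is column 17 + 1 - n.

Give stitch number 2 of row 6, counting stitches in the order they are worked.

Row 6: (6-1) mod 2 = 1, so use chart row 2. Even row -> WS.
Chart row 2 tiled across columns 1-17: p o k k p k p o k k p k p o k k p
WS row: flip the tiled sequence (start at column 17) and apply k<->p; o and x stay.
Row 6 as worked: k p p o k p k p p o k p k p p o k
Stitch 2 in working order -> p

Result:
p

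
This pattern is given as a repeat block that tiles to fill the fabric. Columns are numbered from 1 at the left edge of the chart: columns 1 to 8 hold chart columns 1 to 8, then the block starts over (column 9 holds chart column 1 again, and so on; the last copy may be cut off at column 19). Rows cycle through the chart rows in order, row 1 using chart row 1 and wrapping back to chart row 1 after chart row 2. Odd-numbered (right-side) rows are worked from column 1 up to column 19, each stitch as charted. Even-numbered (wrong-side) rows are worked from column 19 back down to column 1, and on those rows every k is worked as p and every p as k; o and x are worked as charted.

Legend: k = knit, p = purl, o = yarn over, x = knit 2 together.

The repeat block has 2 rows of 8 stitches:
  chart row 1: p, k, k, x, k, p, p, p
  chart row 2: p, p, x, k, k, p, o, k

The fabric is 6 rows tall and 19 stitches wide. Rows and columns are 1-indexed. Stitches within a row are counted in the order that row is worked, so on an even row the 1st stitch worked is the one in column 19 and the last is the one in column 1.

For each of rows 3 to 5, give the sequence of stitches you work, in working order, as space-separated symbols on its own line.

Row 3: chart row 1, RS - tile across columns 1-19 and work as-is.
Row 4: chart row 2, WS - tiled (columns 1-19): p p x k k p o k p p x k k p o k p p x; work from column 19 back to 1 with k<->p swapped.
Row 5: chart row 1, RS - tile across columns 1-19 and work as-is.

Result:
p k k x k p p p p k k x k p p p p k k
x k k p o k p p x k k p o k p p x k k
p k k x k p p p p k k x k p p p p k k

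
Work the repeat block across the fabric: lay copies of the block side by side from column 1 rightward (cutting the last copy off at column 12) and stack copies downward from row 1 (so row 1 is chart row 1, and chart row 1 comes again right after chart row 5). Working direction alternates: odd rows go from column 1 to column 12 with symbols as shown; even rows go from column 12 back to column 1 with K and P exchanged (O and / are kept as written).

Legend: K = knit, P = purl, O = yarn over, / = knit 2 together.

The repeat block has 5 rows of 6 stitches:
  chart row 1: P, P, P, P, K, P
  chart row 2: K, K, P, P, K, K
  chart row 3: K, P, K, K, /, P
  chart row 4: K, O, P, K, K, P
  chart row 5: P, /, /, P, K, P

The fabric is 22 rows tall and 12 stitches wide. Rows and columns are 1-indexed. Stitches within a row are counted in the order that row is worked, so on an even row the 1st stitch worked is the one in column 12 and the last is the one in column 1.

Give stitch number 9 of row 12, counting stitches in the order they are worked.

Row 12 uses chart row ((12-1) mod 5)+1 = 2. Row 12 is even, so WS.
Chart row 2 tiled across columns 1-12: K K P P K K K K P P K K
WS row: flip the tiled sequence (start at column 12) and apply K<->P; O and / stay.
Row 12 as worked: P P K K P P P P K K P P
Counting 9 along the worked row gives K.

Stitch:
K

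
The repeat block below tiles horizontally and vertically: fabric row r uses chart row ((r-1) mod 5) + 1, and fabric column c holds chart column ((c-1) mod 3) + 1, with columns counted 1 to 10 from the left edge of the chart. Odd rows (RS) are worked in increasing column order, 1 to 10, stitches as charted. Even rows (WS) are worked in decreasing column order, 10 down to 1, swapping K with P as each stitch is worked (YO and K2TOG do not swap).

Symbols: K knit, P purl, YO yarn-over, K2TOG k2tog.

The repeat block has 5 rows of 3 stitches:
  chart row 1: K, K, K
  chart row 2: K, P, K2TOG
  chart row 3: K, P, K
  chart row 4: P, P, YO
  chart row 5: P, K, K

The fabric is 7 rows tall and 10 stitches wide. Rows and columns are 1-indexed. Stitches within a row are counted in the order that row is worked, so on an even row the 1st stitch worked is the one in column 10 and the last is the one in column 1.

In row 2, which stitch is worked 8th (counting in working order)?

== STITCH ==
K2TOG

Derivation:
Row 2: (2-1) mod 5 = 1, so use chart row 2. Even row -> WS.
Chart row 2 tiled across columns 1-10: K P K2TOG K P K2TOG K P K2TOG K
WS: work from column 10 back to column 1 (reverse the tiled row), swapping K<->P (YO and K2TOG unchanged).
Row 2 as worked: P K2TOG K P K2TOG K P K2TOG K P
Counting 8 along the worked row gives K2TOG.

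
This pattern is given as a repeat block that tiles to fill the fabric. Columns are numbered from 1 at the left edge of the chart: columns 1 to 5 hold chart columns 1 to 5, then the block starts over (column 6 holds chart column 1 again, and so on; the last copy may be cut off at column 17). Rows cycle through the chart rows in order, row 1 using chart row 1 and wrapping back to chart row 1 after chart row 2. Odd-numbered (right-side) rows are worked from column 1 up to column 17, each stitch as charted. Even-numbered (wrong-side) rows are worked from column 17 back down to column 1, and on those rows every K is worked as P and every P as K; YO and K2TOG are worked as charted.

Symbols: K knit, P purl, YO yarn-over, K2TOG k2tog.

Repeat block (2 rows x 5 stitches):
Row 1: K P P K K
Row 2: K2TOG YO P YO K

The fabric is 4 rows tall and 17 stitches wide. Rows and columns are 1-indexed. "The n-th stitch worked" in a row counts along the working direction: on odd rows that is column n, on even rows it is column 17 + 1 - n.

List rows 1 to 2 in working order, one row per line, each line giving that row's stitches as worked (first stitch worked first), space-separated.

== ROWS AS WORKED ==
K P P K K K P P K K K P P K K K P
YO K2TOG P YO K YO K2TOG P YO K YO K2TOG P YO K YO K2TOG

Derivation:
Row 1: chart row 1, RS - tile across columns 1-17 and work as-is.
Row 2: chart row 2, WS - tiled (columns 1-17): K2TOG YO P YO K K2TOG YO P YO K K2TOG YO P YO K K2TOG YO; work from column 17 back to 1 with K<->P swapped.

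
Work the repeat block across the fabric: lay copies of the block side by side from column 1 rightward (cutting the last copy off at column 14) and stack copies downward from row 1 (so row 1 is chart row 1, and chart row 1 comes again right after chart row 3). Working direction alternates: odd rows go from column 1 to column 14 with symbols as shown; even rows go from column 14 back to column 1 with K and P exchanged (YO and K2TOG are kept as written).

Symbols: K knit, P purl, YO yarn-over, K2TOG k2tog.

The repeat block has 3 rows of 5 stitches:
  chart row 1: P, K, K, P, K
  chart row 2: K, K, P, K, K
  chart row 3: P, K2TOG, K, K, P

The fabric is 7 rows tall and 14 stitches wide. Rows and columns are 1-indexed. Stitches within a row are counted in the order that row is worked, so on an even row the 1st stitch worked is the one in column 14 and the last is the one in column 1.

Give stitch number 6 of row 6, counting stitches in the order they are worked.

Stitch:
P

Derivation:
Row 6: (6-1) mod 3 = 2, so use chart row 3. Even row -> WS.
Chart row 3 tiled across columns 1-14: P K2TOG K K P P K2TOG K K P P K2TOG K K
WS row: flip the tiled sequence (start at column 14) and apply K<->P; YO and K2TOG stay.
Row 6 as worked: P P K2TOG K K P P K2TOG K K P P K2TOG K
Counting 6 along the worked row gives P.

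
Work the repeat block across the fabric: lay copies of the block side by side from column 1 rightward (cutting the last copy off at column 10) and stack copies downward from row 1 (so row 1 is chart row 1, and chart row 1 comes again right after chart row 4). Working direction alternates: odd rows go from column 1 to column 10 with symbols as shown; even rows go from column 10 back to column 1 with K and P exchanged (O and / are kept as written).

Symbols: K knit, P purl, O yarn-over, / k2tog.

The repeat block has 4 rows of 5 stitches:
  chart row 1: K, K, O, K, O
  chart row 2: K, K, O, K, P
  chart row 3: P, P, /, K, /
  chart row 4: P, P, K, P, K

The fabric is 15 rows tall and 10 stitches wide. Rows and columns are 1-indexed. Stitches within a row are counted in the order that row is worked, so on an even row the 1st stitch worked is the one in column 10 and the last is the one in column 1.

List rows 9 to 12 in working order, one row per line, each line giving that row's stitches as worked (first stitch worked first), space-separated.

Row 9: chart row 1, RS - tile across columns 1-10 and work as-is.
Row 10: chart row 2, WS - tiled (columns 1-10): K K O K P K K O K P; work from column 10 back to 1 with K<->P swapped.
Row 11: chart row 3, RS - tile across columns 1-10 and work as-is.
Row 12: chart row 4, WS - tiled (columns 1-10): P P K P K P P K P K; work from column 10 back to 1 with K<->P swapped.

Rows as worked:
K K O K O K K O K O
K P O P P K P O P P
P P / K / P P / K /
P K P K K P K P K K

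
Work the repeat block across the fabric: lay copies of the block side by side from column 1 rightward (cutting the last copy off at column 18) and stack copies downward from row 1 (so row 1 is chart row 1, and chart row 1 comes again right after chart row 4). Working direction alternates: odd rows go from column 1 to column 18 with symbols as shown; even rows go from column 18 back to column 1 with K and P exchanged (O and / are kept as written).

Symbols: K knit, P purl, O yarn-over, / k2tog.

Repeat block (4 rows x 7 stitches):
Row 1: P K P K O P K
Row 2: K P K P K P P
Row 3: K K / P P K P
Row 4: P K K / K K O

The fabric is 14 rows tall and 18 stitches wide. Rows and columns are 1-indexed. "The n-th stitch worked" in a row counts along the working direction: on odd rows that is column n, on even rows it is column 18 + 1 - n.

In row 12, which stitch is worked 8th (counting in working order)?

== STITCH ==
/

Derivation:
Row 12: (12-1) mod 4 = 3, so use chart row 4. Even row -> WS.
Chart row 4 tiled across columns 1-18: P K K / K K O P K K / K K O P K K /
WS: work from column 18 back to column 1 (reverse the tiled row), swapping K<->P (O and / unchanged).
Row 12 as worked: / P P K O P P / P P K O P P / P P K
Counting 8 along the worked row gives /.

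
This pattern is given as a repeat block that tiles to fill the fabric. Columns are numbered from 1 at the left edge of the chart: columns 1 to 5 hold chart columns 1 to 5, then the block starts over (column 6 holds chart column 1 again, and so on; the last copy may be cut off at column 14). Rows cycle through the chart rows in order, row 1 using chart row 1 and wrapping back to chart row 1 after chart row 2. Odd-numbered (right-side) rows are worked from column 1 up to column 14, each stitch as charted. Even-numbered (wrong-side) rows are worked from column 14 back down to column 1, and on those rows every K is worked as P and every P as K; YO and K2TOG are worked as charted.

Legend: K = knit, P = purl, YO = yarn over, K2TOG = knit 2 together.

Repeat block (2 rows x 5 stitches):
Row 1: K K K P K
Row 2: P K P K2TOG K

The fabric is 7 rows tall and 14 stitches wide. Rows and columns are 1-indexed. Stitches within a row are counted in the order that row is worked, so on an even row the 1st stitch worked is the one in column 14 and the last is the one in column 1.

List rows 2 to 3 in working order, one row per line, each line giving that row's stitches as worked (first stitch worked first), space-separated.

Row 2: chart row 2, WS - tiled (columns 1-14): P K P K2TOG K P K P K2TOG K P K P K2TOG; work from column 14 back to 1 with K<->P swapped.
Row 3: chart row 1, RS - tile across columns 1-14 and work as-is.

Rows as worked:
K2TOG K P K P K2TOG K P K P K2TOG K P K
K K K P K K K K P K K K K P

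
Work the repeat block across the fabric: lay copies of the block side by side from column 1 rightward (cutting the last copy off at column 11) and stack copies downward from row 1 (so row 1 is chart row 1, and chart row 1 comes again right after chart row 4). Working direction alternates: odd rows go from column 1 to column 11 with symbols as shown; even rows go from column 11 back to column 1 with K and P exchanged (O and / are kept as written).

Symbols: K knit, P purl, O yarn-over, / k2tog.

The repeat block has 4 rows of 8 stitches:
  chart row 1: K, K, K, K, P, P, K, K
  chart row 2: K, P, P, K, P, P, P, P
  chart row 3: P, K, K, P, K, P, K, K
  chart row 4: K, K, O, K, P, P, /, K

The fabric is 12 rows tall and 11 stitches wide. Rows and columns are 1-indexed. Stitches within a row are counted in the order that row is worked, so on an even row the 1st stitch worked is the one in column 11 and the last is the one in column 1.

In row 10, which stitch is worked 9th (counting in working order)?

== STITCH ==
K

Derivation:
Row 10 uses chart row ((10-1) mod 4)+1 = 2. Row 10 is even, so WS.
Chart row 2 tiled across columns 1-11: K P P K P P P P K P P
Wrong side: read the tiled row from column 11 down to 1 and exchange K with P (leave O, /).
Row 10 as worked: K K P K K K K P K K P
Stitch 9 in working order -> K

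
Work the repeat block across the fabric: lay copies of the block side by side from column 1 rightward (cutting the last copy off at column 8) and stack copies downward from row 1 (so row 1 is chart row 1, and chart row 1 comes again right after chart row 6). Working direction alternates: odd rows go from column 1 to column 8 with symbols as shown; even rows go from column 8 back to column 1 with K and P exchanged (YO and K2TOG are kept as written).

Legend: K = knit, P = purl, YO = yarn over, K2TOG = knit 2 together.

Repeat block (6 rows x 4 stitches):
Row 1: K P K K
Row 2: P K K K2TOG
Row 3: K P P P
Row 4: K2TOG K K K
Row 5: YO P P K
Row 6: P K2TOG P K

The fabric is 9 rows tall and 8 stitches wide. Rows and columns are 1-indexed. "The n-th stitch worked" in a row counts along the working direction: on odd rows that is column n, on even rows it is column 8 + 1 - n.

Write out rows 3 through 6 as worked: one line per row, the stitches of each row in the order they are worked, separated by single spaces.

Row 3: chart row 3, RS - tile across columns 1-8 and work as-is.
Row 4: chart row 4, WS - tiled (columns 1-8): K2TOG K K K K2TOG K K K; work from column 8 back to 1 with K<->P swapped.
Row 5: chart row 5, RS - tile across columns 1-8 and work as-is.
Row 6: chart row 6, WS - tiled (columns 1-8): P K2TOG P K P K2TOG P K; work from column 8 back to 1 with K<->P swapped.

== ROWS AS WORKED ==
K P P P K P P P
P P P K2TOG P P P K2TOG
YO P P K YO P P K
P K K2TOG K P K K2TOG K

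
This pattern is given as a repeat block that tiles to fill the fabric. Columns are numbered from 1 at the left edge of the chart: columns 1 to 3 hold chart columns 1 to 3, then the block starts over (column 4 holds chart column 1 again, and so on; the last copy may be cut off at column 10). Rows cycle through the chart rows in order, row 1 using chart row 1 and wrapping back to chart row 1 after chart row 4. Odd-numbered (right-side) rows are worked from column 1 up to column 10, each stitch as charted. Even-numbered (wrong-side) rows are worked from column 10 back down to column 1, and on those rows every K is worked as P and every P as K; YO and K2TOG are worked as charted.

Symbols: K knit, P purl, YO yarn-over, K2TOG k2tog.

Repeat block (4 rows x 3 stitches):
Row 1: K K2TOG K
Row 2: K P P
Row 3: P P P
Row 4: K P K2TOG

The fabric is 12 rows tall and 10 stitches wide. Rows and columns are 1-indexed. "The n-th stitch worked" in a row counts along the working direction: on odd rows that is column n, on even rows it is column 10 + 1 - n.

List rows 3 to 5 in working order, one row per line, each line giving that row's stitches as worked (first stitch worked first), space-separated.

== ROWS AS WORKED ==
P P P P P P P P P P
P K2TOG K P K2TOG K P K2TOG K P
K K2TOG K K K2TOG K K K2TOG K K

Derivation:
Row 3: chart row 3, RS - tile across columns 1-10 and work as-is.
Row 4: chart row 4, WS - tiled (columns 1-10): K P K2TOG K P K2TOG K P K2TOG K; work from column 10 back to 1 with K<->P swapped.
Row 5: chart row 1, RS - tile across columns 1-10 and work as-is.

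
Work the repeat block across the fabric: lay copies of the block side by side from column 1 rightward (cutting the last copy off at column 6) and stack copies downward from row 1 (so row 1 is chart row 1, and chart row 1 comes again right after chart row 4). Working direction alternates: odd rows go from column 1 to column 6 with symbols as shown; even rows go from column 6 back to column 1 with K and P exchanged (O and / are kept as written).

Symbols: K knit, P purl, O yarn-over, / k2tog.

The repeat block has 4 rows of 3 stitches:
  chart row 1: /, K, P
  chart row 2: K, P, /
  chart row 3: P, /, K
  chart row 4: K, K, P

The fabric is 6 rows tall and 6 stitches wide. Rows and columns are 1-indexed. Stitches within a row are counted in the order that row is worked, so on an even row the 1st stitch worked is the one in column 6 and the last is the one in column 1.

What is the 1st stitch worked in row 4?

Stitch:
K

Derivation:
Row 4 uses chart row ((4-1) mod 4)+1 = 4. Row 4 is even, so WS.
Chart row 4 tiled across columns 1-6: K K P K K P
WS: work from column 6 back to column 1 (reverse the tiled row), swapping K<->P (O and / unchanged).
Row 4 as worked: K P P K P P
Counting 1 along the worked row gives K.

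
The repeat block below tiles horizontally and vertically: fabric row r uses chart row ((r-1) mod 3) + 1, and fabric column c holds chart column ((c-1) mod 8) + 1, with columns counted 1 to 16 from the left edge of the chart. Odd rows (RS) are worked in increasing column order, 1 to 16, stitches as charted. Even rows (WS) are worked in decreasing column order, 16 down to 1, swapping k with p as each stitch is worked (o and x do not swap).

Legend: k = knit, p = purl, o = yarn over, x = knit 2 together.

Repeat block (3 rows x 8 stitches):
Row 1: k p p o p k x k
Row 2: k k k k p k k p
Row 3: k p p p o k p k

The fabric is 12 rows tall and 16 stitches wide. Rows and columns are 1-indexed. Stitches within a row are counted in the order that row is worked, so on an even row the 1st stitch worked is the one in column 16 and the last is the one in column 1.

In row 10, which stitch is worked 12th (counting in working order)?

Row 10: (10-1) mod 3 = 0, so use chart row 1. Even row -> WS.
Chart row 1 tiled across columns 1-16: k p p o p k x k k p p o p k x k
WS: work from column 16 back to column 1 (reverse the tiled row), swapping k<->p (o and x unchanged).
Row 10 as worked: p x p k o k k p p x p k o k k p
The 12th stitch worked is k.

Stitch:
k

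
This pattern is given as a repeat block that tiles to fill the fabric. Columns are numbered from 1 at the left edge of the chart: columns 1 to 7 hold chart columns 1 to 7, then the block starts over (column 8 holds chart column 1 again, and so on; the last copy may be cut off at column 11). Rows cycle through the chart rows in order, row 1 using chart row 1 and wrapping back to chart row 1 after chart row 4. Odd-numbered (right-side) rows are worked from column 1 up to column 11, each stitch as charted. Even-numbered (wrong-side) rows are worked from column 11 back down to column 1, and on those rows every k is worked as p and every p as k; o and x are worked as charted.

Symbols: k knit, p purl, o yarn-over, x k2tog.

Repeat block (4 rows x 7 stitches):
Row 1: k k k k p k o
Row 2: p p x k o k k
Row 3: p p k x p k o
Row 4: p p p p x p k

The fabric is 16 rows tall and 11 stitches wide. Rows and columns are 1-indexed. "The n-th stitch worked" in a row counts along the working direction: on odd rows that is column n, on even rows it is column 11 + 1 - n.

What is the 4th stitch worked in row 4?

Stitch:
k

Derivation:
For row 4: chart row = ((4-1) mod 4) + 1 = 4; this is a WS (even) row.
Chart row 4 tiled across columns 1-11: p p p p x p k p p p p
Wrong side: read the tiled row from column 11 down to 1 and exchange k with p (leave o, x).
Row 4 as worked: k k k k p k x k k k k
Stitch 4 in working order -> k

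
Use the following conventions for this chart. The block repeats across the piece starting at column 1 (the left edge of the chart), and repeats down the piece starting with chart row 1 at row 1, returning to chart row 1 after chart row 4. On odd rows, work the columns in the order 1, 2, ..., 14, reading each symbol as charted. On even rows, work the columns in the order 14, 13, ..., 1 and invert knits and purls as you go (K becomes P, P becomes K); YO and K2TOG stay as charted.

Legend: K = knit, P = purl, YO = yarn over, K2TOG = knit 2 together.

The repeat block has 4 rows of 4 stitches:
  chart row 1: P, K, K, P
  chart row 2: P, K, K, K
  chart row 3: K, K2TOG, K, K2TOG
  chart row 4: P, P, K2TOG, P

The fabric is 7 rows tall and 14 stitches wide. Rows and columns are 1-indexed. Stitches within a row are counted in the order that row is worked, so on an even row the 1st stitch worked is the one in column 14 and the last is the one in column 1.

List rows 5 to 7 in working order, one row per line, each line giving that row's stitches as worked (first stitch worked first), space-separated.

Row 5: chart row 1, RS - tile across columns 1-14 and work as-is.
Row 6: chart row 2, WS - tiled (columns 1-14): P K K K P K K K P K K K P K; work from column 14 back to 1 with K<->P swapped.
Row 7: chart row 3, RS - tile across columns 1-14 and work as-is.

Rows as worked:
P K K P P K K P P K K P P K
P K P P P K P P P K P P P K
K K2TOG K K2TOG K K2TOG K K2TOG K K2TOG K K2TOG K K2TOG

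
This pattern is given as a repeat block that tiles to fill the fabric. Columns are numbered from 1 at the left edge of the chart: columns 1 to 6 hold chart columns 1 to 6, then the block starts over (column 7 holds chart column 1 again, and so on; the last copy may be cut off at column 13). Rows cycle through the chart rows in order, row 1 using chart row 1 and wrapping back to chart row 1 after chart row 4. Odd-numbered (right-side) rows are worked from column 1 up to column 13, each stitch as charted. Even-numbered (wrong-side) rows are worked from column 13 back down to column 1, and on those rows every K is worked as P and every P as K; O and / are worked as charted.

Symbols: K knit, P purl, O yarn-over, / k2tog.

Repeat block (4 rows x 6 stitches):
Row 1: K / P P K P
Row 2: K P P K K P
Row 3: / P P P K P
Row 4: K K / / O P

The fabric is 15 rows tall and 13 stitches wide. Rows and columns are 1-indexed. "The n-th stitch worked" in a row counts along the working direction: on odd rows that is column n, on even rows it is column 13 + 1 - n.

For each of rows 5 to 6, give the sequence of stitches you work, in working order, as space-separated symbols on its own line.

== ROWS AS WORKED ==
K / P P K P K / P P K P K
P K P P K K P K P P K K P

Derivation:
Row 5: chart row 1, RS - tile across columns 1-13 and work as-is.
Row 6: chart row 2, WS - tiled (columns 1-13): K P P K K P K P P K K P K; work from column 13 back to 1 with K<->P swapped.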